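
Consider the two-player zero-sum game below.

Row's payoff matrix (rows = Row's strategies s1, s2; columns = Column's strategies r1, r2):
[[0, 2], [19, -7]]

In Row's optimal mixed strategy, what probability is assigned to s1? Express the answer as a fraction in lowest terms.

13/14

Row minima are 0 and -7, so Row's maximin is 0; column maxima are 19 and 2, so Column's minimax is 2. These differ, so the equilibrium is in mixed strategies.
Let Row play s1 with probability p. Column is indifferent when 19(1−p) = 2p − 7(1−p), giving p = 13/14.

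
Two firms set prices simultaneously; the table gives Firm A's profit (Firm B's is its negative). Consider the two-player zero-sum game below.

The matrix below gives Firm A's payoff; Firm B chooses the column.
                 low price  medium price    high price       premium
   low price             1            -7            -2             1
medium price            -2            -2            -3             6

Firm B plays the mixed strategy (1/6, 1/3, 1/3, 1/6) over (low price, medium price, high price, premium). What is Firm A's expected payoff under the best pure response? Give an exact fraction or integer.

low price: (1)·(1/6) + (-7)·(1/3) + (-2)·(1/3) + (1)·(1/6) = -8/3.
medium price: (-2)·(1/6) + (-2)·(1/3) + (-3)·(1/3) + (6)·(1/6) = -1.
The best pure response is medium price with expected payoff -1.

-1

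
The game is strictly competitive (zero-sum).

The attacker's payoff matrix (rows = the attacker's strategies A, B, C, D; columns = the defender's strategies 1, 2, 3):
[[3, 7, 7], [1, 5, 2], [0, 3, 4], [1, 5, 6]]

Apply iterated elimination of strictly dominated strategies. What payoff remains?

3

Column 3 is strictly dominated by 1 for the defender (3<7, 1<2, 0<4, 1<6); eliminate 3.
Row C is strictly dominated by row A (3>0, 7>3); eliminate C.
Row D is strictly dominated by row A (3>1, 7>5); eliminate D.
Row B is strictly dominated by row A (3>1, 7>5); eliminate B.
Column 2 is strictly dominated by 1 for the defender (3<7); eliminate 2.
Only (A, 1) remains, with payoff 3.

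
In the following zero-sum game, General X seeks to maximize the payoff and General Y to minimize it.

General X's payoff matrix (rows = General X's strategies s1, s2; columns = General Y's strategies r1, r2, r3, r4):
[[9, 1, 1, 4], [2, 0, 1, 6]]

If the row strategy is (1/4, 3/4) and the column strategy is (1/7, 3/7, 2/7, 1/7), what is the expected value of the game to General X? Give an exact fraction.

Against (1/7, 3/7, 2/7, 1/7), each row's expected payoff is s1: 18/7; s2: 10/7.
Taking the (1/4, 3/4)-weighted average: (1/4)·(18/7) + (3/4)·(10/7) = 12/7.

12/7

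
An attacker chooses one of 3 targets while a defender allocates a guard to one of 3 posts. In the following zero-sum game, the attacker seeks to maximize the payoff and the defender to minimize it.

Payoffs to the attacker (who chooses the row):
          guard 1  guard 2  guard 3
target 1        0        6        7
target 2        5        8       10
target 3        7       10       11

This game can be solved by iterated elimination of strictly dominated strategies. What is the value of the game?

Row target 1 is strictly dominated by row target 2 (5>0, 8>6, 10>7); eliminate target 1.
Column guard 2 is strictly dominated by guard 1 for the defender (5<8, 7<10); eliminate guard 2.
Column guard 3 is strictly dominated by guard 1 for the defender (5<10, 7<11); eliminate guard 3.
Row target 2 is strictly dominated by row target 3 (7>5); eliminate target 2.
Only (target 3, guard 1) remains, with payoff 7.

7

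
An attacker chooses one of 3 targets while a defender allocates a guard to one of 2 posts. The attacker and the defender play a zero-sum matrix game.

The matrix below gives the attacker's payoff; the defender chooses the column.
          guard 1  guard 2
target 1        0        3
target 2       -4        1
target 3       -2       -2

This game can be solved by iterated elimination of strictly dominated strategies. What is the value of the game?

Row target 2 is strictly dominated by row target 1 (0>-4, 3>1); eliminate target 2.
Row target 3 is strictly dominated by row target 1 (0>-2, 3>-2); eliminate target 3.
Column guard 2 is strictly dominated by guard 1 for the defender (0<3); eliminate guard 2.
Only (target 1, guard 1) remains, with payoff 0.

0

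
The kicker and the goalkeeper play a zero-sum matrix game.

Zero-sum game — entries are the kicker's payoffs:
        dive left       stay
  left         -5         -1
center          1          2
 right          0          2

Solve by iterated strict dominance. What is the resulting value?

Column stay is strictly dominated by dive left for the goalkeeper (-5<-1, 1<2, 0<2); eliminate stay.
Row left is strictly dominated by row center (1>-5); eliminate left.
Row right is strictly dominated by row center (1>0); eliminate right.
Only (center, dive left) remains, with payoff 1.

1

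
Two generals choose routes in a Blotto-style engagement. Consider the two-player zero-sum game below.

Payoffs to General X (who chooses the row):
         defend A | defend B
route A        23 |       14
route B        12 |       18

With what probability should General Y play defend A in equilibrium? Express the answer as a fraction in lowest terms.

Row minima are 14 and 12, so General X's maximin is 14; column maxima are 23 and 18, so General Y's minimax is 18. These differ, so the equilibrium is in mixed strategies.
Let General Y play defend A with probability q. General X is indifferent when 23q + 14(1−q) = 12q + 18(1−q), giving q = 4/15.

4/15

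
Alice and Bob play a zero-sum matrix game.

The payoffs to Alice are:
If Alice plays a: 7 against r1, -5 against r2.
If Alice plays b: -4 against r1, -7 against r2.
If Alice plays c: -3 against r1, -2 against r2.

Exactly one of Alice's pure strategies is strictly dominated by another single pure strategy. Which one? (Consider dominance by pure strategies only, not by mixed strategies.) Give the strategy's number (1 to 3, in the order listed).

Compare b with a: 7 > -4, -5 > -7.
So a strictly dominates b for Alice; b is strictly dominated.

2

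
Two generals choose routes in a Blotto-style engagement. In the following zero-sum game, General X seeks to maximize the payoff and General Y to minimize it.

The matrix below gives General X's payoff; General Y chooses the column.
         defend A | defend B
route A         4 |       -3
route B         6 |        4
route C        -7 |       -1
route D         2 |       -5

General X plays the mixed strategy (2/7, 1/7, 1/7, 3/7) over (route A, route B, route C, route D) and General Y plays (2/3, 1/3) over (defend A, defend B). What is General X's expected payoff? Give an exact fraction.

8/21

Against (2/3, 1/3), each row's expected payoff is route A: 5/3; route B: 16/3; route C: -5; route D: -1/3.
Taking the (2/7, 1/7, 1/7, 3/7)-weighted average: (2/7)·(5/3) + (1/7)·(16/3) + (1/7)·(-5) + (3/7)·(-1/3) = 8/21.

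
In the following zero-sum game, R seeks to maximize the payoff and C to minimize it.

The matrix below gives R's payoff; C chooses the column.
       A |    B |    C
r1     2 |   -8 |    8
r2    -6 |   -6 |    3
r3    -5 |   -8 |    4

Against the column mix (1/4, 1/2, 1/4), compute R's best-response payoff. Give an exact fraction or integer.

-3/2

r1: (2)·(1/4) + (-8)·(1/2) + (8)·(1/4) = -3/2.
r2: (-6)·(1/4) + (-6)·(1/2) + (3)·(1/4) = -15/4.
r3: (-5)·(1/4) + (-8)·(1/2) + (4)·(1/4) = -17/4.
The best pure response is r1 with expected payoff -3/2.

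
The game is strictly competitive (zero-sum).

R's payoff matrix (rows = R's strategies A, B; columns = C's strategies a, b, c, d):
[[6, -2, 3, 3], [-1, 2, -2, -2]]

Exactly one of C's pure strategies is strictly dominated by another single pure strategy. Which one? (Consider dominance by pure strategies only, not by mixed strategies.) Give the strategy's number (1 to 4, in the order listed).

C prefers columns that give R less. Compare a with c: 3 < 6, -2 < -1.
So c strictly dominates a for C; a is strictly dominated.

1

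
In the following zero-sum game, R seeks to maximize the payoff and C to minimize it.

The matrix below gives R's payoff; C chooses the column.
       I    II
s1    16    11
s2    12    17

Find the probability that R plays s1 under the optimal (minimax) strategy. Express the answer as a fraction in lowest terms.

1/2

Row minima are 11 and 12, so R's maximin is 12; column maxima are 16 and 17, so C's minimax is 16. These differ, so the equilibrium is in mixed strategies.
Let R play s1 with probability p. C is indifferent when 16p + 12(1−p) = 11p + 17(1−p), giving p = 1/2.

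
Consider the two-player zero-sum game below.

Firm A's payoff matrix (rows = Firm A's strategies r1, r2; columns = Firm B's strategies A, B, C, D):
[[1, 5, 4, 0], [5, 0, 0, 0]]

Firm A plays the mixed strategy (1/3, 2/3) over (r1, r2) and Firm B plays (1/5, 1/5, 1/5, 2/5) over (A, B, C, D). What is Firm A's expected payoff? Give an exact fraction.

4/3

Against (1/5, 1/5, 1/5, 2/5), each row's expected payoff is r1: 2; r2: 1.
Taking the (1/3, 2/3)-weighted average: (1/3)·(2) + (2/3)·(1) = 4/3.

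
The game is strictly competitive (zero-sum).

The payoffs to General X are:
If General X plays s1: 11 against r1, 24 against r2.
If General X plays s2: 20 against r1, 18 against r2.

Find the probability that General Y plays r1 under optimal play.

Row minima are 11 and 18, so General X's maximin is 18; column maxima are 20 and 24, so General Y's minimax is 20. These differ, so the equilibrium is in mixed strategies.
Let General Y play r1 with probability q. General X is indifferent when 11q + 24(1−q) = 20q + 18(1−q), giving q = 2/5.

2/5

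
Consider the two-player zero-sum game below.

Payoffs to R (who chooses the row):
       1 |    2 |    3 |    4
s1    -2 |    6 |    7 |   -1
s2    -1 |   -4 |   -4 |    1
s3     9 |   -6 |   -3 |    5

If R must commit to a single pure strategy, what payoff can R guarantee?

-2

The worst-case payoff for each row is s1: -2, s2: -4, s3: -6.
The best of these is -2.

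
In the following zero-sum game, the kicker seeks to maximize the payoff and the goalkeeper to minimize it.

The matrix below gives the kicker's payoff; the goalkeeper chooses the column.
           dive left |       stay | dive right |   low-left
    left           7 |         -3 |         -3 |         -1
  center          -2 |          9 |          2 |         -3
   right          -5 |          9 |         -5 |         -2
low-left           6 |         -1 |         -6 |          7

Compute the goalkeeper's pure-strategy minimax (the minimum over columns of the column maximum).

The worst case (largest entry) in each column is dive left: 7, stay: 9, dive right: 2, low-left: 7.
The best (smallest) of these is 2.

2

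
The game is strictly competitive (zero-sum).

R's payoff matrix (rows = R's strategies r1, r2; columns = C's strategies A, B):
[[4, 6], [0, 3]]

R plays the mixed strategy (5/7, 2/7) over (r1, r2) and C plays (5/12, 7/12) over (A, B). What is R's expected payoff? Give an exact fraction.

88/21

Against (5/12, 7/12), each row's expected payoff is r1: 31/6; r2: 7/4.
Taking the (5/7, 2/7)-weighted average: (5/7)·(31/6) + (2/7)·(7/4) = 88/21.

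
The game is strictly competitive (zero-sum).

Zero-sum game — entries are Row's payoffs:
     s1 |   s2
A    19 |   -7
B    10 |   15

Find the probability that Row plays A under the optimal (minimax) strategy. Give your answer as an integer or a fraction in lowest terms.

5/31

Row minima are -7 and 10, so Row's maximin is 10; column maxima are 19 and 15, so Column's minimax is 15. These differ, so the equilibrium is in mixed strategies.
Let Row play A with probability p. Column is indifferent when 19p + 10(1−p) = −7p + 15(1−p), giving p = 5/31.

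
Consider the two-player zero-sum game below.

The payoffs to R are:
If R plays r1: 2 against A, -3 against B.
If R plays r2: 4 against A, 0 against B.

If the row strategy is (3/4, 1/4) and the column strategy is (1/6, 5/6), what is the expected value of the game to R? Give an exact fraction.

Against (1/6, 5/6), each row's expected payoff is r1: -13/6; r2: 2/3.
Taking the (3/4, 1/4)-weighted average: (3/4)·(-13/6) + (1/4)·(2/3) = -35/24.

-35/24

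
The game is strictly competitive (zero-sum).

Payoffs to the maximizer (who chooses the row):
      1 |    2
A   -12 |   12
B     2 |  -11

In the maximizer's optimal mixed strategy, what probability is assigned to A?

Row minima are -12 and -11, so the maximizer's maximin is -11; column maxima are 2 and 12, so the minimizer's minimax is 2. These differ, so the equilibrium is in mixed strategies.
Let the maximizer play A with probability p. The minimizer is indifferent when −12p + 2(1−p) = 12p − 11(1−p), giving p = 13/37.

13/37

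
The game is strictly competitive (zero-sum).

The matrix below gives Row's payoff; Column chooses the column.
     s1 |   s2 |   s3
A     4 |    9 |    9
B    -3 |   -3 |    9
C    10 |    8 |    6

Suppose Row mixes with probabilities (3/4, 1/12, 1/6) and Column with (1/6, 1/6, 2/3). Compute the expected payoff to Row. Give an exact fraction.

Against (1/6, 1/6, 2/3), each row's expected payoff is A: 49/6; B: 5; C: 7.
Taking the (3/4, 1/12, 1/6)-weighted average: (3/4)·(49/6) + (1/12)·(5) + (1/6)·(7) = 185/24.

185/24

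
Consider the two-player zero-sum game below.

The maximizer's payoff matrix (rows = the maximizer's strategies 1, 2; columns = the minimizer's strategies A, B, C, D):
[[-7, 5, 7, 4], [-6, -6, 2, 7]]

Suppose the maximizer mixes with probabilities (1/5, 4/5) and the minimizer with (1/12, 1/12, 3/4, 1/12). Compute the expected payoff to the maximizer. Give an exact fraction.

Against (1/12, 1/12, 3/4, 1/12), each row's expected payoff is 1: 65/12; 2: 13/12.
Taking the (1/5, 4/5)-weighted average: (1/5)·(65/12) + (4/5)·(13/12) = 39/20.

39/20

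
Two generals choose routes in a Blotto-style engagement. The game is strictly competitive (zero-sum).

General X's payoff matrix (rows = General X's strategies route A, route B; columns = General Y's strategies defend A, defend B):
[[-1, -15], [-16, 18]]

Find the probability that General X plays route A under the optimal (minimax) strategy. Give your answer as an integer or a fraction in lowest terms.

Row minima are -15 and -16, so General X's maximin is -15; column maxima are -1 and 18, so General Y's minimax is -1. These differ, so the equilibrium is in mixed strategies.
Let General X play route A with probability p. General Y is indifferent when −p − 16(1−p) = −15p + 18(1−p), giving p = 17/24.

17/24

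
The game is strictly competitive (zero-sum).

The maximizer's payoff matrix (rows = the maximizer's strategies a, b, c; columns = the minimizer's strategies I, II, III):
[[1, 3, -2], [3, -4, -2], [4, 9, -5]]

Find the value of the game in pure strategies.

Row minima: -2, -4, -5 → the maximizer's maximin is -2.
Column maxima: 4, 9, -2 → the minimizer's minimax is -2.
They coincide at (a, III), so the value is -2.

-2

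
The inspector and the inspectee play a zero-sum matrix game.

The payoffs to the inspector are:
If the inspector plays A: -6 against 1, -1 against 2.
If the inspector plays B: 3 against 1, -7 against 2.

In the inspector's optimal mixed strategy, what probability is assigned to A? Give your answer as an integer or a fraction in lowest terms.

Row minima are -6 and -7, so the inspector's maximin is -6; column maxima are 3 and -1, so the inspectee's minimax is -1. These differ, so the equilibrium is in mixed strategies.
Let the inspector play A with probability p. The inspectee is indifferent when −6p + 3(1−p) = −p − 7(1−p), giving p = 2/3.

2/3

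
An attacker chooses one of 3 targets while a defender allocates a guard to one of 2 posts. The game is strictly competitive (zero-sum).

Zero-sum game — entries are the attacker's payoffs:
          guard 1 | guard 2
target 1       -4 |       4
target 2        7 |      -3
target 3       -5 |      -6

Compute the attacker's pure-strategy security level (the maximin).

The worst-case payoff for each row is target 1: -4, target 2: -3, target 3: -6.
The best of these is -3.

-3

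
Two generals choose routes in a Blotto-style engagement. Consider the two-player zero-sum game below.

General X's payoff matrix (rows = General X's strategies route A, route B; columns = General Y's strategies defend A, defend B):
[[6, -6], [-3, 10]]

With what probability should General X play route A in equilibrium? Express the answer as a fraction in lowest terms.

Row minima are -6 and -3, so General X's maximin is -3; column maxima are 6 and 10, so General Y's minimax is 6. These differ, so the equilibrium is in mixed strategies.
Let General X play route A with probability p. General Y is indifferent when 6p − 3(1−p) = −6p + 10(1−p), giving p = 13/25.

13/25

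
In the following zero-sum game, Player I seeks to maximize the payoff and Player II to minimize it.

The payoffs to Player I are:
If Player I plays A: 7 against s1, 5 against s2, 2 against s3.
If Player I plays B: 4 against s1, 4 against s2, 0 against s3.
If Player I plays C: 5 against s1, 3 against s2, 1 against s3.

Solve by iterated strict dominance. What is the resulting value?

Row B is strictly dominated by row A (7>4, 5>4, 2>0); eliminate B.
Column s2 is strictly dominated by s3 for Player II (2<5, 1<3); eliminate s2.
Row C is strictly dominated by row A (7>5, 2>1); eliminate C.
Column s1 is strictly dominated by s3 for Player II (2<7); eliminate s1.
Only (A, s3) remains, with payoff 2.

2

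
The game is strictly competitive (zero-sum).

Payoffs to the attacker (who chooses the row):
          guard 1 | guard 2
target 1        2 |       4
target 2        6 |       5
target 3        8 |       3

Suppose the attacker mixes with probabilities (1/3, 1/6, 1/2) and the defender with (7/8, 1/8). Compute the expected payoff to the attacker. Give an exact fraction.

Against (7/8, 1/8), each row's expected payoff is target 1: 9/4; target 2: 47/8; target 3: 59/8.
Taking the (1/3, 1/6, 1/2)-weighted average: (1/3)·(9/4) + (1/6)·(47/8) + (1/2)·(59/8) = 65/12.

65/12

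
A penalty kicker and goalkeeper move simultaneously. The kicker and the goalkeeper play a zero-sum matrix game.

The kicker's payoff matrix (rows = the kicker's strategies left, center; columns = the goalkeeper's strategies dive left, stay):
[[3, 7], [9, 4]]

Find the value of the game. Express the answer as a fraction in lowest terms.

17/3

Row minima are 3 and 4, so the kicker's maximin is 4; column maxima are 9 and 7, so the goalkeeper's minimax is 7. These differ, so the equilibrium is in mixed strategies.
Let the kicker play left with probability p. The goalkeeper is indifferent when 3p + 9(1−p) = 7p + 4(1−p), giving p = 5/9.
Let the goalkeeper play dive left with probability q. The kicker is indifferent when 3q + 7(1−q) = 9q + 4(1−q), giving q = 1/3.
The value is 3·(1/3) + (7)·(2/3) = 17/3.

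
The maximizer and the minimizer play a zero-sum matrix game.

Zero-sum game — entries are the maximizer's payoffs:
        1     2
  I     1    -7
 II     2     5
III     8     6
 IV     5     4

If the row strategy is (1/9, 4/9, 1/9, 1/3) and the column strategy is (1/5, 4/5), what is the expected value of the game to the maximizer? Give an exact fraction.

52/15

Against (1/5, 4/5), each row's expected payoff is I: -27/5; II: 22/5; III: 32/5; IV: 21/5.
Taking the (1/9, 4/9, 1/9, 1/3)-weighted average: (1/9)·(-27/5) + (4/9)·(22/5) + (1/9)·(32/5) + (1/3)·(21/5) = 52/15.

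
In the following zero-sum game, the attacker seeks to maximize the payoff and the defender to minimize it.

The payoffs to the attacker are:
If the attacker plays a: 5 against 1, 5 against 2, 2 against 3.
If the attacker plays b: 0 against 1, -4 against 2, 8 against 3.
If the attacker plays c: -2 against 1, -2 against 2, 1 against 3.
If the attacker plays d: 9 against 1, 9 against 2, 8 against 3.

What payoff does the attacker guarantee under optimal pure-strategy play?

Row minima: 2, -4, -2, 8 → the attacker's maximin is 8.
Column maxima: 9, 9, 8 → the defender's minimax is 8.
They coincide at (d, 3), so the value is 8.

8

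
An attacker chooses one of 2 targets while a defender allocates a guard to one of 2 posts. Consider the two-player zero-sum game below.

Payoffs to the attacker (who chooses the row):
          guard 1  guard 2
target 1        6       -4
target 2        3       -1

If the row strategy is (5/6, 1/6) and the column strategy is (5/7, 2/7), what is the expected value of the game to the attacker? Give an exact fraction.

41/14

Against (5/7, 2/7), each row's expected payoff is target 1: 22/7; target 2: 13/7.
Taking the (5/6, 1/6)-weighted average: (5/6)·(22/7) + (1/6)·(13/7) = 41/14.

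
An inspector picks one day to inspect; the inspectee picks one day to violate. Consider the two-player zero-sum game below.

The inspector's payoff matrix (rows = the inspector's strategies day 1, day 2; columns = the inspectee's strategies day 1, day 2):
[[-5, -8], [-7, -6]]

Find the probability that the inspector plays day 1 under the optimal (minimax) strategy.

Row minima are -8 and -7, so the inspector's maximin is -7; column maxima are -5 and -6, so the inspectee's minimax is -6. These differ, so the equilibrium is in mixed strategies.
Let the inspector play day 1 with probability p. The inspectee is indifferent when −5p − 7(1−p) = −8p − 6(1−p), giving p = 1/4.

1/4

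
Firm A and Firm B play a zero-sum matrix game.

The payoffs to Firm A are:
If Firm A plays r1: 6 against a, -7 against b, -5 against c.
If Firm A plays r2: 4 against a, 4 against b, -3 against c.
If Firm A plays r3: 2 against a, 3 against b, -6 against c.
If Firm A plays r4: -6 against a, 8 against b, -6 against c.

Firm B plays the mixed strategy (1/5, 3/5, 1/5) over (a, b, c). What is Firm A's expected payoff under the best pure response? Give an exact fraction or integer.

r1: (6)·(1/5) + (-7)·(3/5) + (-5)·(1/5) = -4.
r2: (4)·(1/5) + (4)·(3/5) + (-3)·(1/5) = 13/5.
r3: (2)·(1/5) + (3)·(3/5) + (-6)·(1/5) = 1.
r4: (-6)·(1/5) + (8)·(3/5) + (-6)·(1/5) = 12/5.
The best pure response is r2 with expected payoff 13/5.

13/5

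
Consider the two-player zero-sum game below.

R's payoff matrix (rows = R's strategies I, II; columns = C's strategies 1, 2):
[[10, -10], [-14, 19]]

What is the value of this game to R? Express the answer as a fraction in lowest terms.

Row minima are -10 and -14, so R's maximin is -10; column maxima are 10 and 19, so C's minimax is 10. These differ, so the equilibrium is in mixed strategies.
Let R play I with probability p. C is indifferent when 10p − 14(1−p) = −10p + 19(1−p), giving p = 33/53.
Let C play 1 with probability q. R is indifferent when 10q − 10(1−q) = −14q + 19(1−q), giving q = 29/53.
The value is 10·(29/53) + (-10)·(24/53) = 50/53.

50/53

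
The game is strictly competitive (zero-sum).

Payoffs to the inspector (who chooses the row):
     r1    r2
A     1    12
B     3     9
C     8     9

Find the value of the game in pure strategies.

Row minima: 1, 3, 8 → the inspector's maximin is 8.
Column maxima: 8, 12 → the inspectee's minimax is 8.
They coincide at (C, r1), so the value is 8.

8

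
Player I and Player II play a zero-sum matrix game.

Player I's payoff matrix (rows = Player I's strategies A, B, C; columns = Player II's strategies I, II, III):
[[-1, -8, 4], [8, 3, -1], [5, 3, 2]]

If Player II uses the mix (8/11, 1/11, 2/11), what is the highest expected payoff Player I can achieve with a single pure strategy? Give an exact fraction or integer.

A: (-1)·(8/11) + (-8)·(1/11) + (4)·(2/11) = -8/11.
B: (8)·(8/11) + (3)·(1/11) + (-1)·(2/11) = 65/11.
C: (5)·(8/11) + (3)·(1/11) + (2)·(2/11) = 47/11.
The best pure response is B with expected payoff 65/11.

65/11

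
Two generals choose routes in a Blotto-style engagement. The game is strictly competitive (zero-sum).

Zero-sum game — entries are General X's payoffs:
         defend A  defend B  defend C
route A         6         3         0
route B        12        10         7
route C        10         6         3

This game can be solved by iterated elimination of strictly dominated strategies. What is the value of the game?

7

Row route C is strictly dominated by row route B (12>10, 10>6, 7>3); eliminate route C.
Column defend A is strictly dominated by defend B for General Y (3<6, 10<12); eliminate defend A.
Column defend B is strictly dominated by defend C for General Y (0<3, 7<10); eliminate defend B.
Row route A is strictly dominated by row route B (7>0); eliminate route A.
Only (route B, defend C) remains, with payoff 7.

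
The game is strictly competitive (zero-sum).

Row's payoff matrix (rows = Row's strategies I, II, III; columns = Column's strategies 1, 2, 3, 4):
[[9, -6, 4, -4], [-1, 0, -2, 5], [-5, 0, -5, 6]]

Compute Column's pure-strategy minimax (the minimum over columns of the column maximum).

The worst case (largest entry) in each column is 1: 9, 2: 0, 3: 4, 4: 6.
The best (smallest) of these is 0.

0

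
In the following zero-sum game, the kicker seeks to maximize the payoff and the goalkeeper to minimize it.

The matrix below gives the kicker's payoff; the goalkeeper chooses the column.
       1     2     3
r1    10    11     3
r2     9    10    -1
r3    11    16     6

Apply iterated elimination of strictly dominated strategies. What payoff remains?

Row r1 is strictly dominated by row r3 (11>10, 16>11, 6>3); eliminate r1.
Row r2 is strictly dominated by row r3 (11>9, 16>10, 6>-1); eliminate r2.
Column 1 is strictly dominated by 3 for the goalkeeper (6<11); eliminate 1.
Column 2 is strictly dominated by 3 for the goalkeeper (6<16); eliminate 2.
Only (r3, 3) remains, with payoff 6.

6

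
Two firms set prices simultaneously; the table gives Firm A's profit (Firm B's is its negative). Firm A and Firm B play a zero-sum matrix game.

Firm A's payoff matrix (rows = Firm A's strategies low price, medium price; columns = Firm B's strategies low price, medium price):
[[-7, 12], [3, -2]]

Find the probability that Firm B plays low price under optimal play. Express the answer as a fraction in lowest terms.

Row minima are -7 and -2, so Firm A's maximin is -2; column maxima are 3 and 12, so Firm B's minimax is 3. These differ, so the equilibrium is in mixed strategies.
Let Firm B play low price with probability q. Firm A is indifferent when −7q + 12(1−q) = 3q − 2(1−q), giving q = 7/12.

7/12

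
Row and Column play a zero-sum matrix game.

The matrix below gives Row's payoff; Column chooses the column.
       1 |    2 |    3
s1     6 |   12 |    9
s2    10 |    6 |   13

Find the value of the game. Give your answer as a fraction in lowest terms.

42/5

Column 3 is strictly dominated by 1 for Column (it gives Row more in every row).
The remaining 2×2 game on (s1, s2) × (1, 2) has no saddle point. Let Row play s1 with probability p; indifference gives 6p + 10(1−p) = 12p + 6(1−p), so p = 2/5.
Similarly Column's optimal q on 1 is 3/5, and the value is 6·(3/5) + (12)·(2/5) = 42/5.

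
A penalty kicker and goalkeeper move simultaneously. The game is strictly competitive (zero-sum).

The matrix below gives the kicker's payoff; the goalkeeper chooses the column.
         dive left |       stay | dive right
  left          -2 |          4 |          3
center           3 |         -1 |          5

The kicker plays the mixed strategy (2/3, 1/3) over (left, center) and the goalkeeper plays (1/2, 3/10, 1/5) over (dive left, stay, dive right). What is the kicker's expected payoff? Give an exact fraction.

Against (1/2, 3/10, 1/5), each row's expected payoff is left: 4/5; center: 11/5.
Taking the (2/3, 1/3)-weighted average: (2/3)·(4/5) + (1/3)·(11/5) = 19/15.

19/15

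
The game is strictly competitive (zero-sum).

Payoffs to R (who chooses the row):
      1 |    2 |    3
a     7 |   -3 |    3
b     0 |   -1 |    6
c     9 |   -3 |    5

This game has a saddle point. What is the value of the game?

-1

Row minima: -3, -1, -3 → R's maximin is -1.
Column maxima: 9, -1, 6 → C's minimax is -1.
They coincide at (b, 2), so the value is -1.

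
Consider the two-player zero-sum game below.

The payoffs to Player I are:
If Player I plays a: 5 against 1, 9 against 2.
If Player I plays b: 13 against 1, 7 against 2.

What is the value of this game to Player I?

Row minima are 5 and 7, so Player I's maximin is 7; column maxima are 13 and 9, so Player II's minimax is 9. These differ, so the equilibrium is in mixed strategies.
Let Player I play a with probability p. Player II is indifferent when 5p + 13(1−p) = 9p + 7(1−p), giving p = 3/5.
Let Player II play 1 with probability q. Player I is indifferent when 5q + 9(1−q) = 13q + 7(1−q), giving q = 1/5.
The value is 5·(1/5) + (9)·(4/5) = 41/5.

41/5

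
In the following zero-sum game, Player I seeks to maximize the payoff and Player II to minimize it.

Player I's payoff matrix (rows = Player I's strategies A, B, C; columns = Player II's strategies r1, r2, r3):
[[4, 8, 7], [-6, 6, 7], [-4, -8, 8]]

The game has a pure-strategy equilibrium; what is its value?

4

Row minima: 4, -6, -8 → Player I's maximin is 4.
Column maxima: 4, 8, 8 → Player II's minimax is 4.
They coincide at (A, r1), so the value is 4.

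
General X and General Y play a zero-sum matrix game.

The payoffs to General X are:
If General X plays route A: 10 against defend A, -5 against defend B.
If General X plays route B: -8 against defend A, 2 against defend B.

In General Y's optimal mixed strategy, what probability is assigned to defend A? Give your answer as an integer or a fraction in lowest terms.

7/25

Row minima are -5 and -8, so General X's maximin is -5; column maxima are 10 and 2, so General Y's minimax is 2. These differ, so the equilibrium is in mixed strategies.
Let General Y play defend A with probability q. General X is indifferent when 10q − 5(1−q) = −8q + 2(1−q), giving q = 7/25.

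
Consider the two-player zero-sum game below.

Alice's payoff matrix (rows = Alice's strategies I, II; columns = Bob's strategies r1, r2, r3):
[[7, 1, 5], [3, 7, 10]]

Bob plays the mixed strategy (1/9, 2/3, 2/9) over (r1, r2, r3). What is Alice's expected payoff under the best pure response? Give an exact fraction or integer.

I: (7)·(1/9) + (1)·(2/3) + (5)·(2/9) = 23/9.
II: (3)·(1/9) + (7)·(2/3) + (10)·(2/9) = 65/9.
The best pure response is II with expected payoff 65/9.

65/9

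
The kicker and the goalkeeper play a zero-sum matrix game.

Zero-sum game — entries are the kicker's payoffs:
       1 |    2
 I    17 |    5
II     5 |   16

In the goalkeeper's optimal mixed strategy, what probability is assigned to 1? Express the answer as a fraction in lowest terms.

11/23

Row minima are 5 and 5, so the kicker's maximin is 5; column maxima are 17 and 16, so the goalkeeper's minimax is 16. These differ, so the equilibrium is in mixed strategies.
Let the goalkeeper play 1 with probability q. The kicker is indifferent when 17q + 5(1−q) = 5q + 16(1−q), giving q = 11/23.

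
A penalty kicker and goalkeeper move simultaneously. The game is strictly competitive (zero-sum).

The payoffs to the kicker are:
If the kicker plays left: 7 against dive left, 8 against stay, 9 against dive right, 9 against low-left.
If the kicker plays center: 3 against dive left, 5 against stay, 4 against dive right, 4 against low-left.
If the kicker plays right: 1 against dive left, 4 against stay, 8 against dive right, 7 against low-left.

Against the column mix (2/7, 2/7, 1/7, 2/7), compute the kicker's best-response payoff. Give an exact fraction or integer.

left: (7)·(2/7) + (8)·(2/7) + (9)·(1/7) + (9)·(2/7) = 57/7.
center: (3)·(2/7) + (5)·(2/7) + (4)·(1/7) + (4)·(2/7) = 4.
right: (1)·(2/7) + (4)·(2/7) + (8)·(1/7) + (7)·(2/7) = 32/7.
The best pure response is left with expected payoff 57/7.

57/7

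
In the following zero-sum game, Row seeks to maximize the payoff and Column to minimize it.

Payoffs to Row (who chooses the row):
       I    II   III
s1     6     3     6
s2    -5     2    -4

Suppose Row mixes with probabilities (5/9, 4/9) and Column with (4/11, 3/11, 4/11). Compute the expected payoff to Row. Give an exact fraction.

5/3

Against (4/11, 3/11, 4/11), each row's expected payoff is s1: 57/11; s2: -30/11.
Taking the (5/9, 4/9)-weighted average: (5/9)·(57/11) + (4/9)·(-30/11) = 5/3.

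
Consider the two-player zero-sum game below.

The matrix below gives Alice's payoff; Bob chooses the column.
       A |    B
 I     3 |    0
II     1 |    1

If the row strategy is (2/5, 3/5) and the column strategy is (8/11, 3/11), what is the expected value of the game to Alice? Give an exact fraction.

Against (8/11, 3/11), each row's expected payoff is I: 24/11; II: 1.
Taking the (2/5, 3/5)-weighted average: (2/5)·(24/11) + (3/5)·(1) = 81/55.

81/55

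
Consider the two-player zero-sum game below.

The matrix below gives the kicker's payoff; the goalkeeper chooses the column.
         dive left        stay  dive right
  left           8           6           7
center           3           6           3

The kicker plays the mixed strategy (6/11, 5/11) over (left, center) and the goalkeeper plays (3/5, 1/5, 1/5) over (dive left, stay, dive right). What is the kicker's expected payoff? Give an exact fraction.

Against (3/5, 1/5, 1/5), each row's expected payoff is left: 37/5; center: 18/5.
Taking the (6/11, 5/11)-weighted average: (6/11)·(37/5) + (5/11)·(18/5) = 312/55.

312/55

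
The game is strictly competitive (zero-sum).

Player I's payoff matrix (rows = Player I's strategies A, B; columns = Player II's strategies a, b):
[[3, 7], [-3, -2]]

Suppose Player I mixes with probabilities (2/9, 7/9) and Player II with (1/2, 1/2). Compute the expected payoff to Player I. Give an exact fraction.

-5/6

Against (1/2, 1/2), each row's expected payoff is A: 5; B: -5/2.
Taking the (2/9, 7/9)-weighted average: (2/9)·(5) + (7/9)·(-5/2) = -5/6.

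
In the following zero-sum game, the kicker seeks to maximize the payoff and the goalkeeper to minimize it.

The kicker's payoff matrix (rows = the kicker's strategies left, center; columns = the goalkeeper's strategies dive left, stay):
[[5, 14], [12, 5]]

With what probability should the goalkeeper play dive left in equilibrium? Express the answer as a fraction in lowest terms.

9/16

Row minima are 5 and 5, so the kicker's maximin is 5; column maxima are 12 and 14, so the goalkeeper's minimax is 12. These differ, so the equilibrium is in mixed strategies.
Let the goalkeeper play dive left with probability q. The kicker is indifferent when 5q + 14(1−q) = 12q + 5(1−q), giving q = 9/16.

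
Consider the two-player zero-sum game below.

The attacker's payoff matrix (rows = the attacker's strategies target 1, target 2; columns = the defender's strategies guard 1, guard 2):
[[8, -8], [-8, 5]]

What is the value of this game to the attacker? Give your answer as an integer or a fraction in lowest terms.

Row minima are -8 and -8, so the attacker's maximin is -8; column maxima are 8 and 5, so the defender's minimax is 5. These differ, so the equilibrium is in mixed strategies.
Let the attacker play target 1 with probability p. The defender is indifferent when 8p − 8(1−p) = −8p + 5(1−p), giving p = 13/29.
Let the defender play guard 1 with probability q. The attacker is indifferent when 8q − 8(1−q) = −8q + 5(1−q), giving q = 13/29.
The value is 8·(13/29) + (-8)·(16/29) = -24/29.

-24/29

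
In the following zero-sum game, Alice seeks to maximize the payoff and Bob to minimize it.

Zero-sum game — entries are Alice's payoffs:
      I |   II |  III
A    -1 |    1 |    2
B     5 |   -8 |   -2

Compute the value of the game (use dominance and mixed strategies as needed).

-1/5

Column III is strictly dominated by II for Bob (it gives Alice more in every row).
The remaining 2×2 game on (A, B) × (I, II) has no saddle point. Let Alice play A with probability p; indifference gives −p + 5(1−p) = p − 8(1−p), so p = 13/15.
Similarly Bob's optimal q on I is 3/5, and the value is -1·(3/5) + (1)·(2/5) = -1/5.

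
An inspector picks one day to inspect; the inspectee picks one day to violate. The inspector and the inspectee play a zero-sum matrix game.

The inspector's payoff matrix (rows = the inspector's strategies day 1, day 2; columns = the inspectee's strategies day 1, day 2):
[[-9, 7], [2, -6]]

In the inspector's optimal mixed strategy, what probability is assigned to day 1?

Row minima are -9 and -6, so the inspector's maximin is -6; column maxima are 2 and 7, so the inspectee's minimax is 2. These differ, so the equilibrium is in mixed strategies.
Let the inspector play day 1 with probability p. The inspectee is indifferent when −9p + 2(1−p) = 7p − 6(1−p), giving p = 1/3.

1/3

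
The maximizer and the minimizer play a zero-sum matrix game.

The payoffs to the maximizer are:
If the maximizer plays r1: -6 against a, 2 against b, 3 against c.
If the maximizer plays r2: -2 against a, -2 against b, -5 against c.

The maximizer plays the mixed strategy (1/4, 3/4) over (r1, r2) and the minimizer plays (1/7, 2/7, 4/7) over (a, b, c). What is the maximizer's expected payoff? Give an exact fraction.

-17/7

Against (1/7, 2/7, 4/7), each row's expected payoff is r1: 10/7; r2: -26/7.
Taking the (1/4, 3/4)-weighted average: (1/4)·(10/7) + (3/4)·(-26/7) = -17/7.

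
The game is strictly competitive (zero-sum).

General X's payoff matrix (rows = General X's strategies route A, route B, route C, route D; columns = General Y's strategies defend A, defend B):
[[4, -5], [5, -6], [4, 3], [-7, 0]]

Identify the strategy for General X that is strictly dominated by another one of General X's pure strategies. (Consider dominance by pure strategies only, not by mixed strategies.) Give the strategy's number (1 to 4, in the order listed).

4

Compare route D with route C: 4 > -7, 3 > 0.
So route C strictly dominates route D for General X; route D is strictly dominated.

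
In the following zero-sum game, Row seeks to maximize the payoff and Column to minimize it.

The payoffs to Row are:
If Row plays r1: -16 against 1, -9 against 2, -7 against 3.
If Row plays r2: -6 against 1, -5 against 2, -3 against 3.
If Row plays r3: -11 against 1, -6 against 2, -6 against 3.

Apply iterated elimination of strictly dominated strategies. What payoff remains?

-6

Column 3 is strictly dominated by 1 for Column (-16<-7, -6<-3, -11<-6); eliminate 3.
Row r3 is strictly dominated by row r2 (-6>-11, -5>-6); eliminate r3.
Column 2 is strictly dominated by 1 for Column (-16<-9, -6<-5); eliminate 2.
Row r1 is strictly dominated by row r2 (-6>-16); eliminate r1.
Only (r2, 1) remains, with payoff -6.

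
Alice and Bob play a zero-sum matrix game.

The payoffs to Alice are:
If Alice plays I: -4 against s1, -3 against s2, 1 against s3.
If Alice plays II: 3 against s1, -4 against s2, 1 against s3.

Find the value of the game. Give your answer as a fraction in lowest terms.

-25/8

Column s3 is strictly dominated by s2 for Bob (it gives Alice more in every row).
The remaining 2×2 game on (I, II) × (s1, s2) has no saddle point. Let Alice play I with probability p; indifference gives −4p + 3(1−p) = −3p − 4(1−p), so p = 7/8.
Similarly Bob's optimal q on s1 is 1/8, and the value is -4·(1/8) + (-3)·(7/8) = -25/8.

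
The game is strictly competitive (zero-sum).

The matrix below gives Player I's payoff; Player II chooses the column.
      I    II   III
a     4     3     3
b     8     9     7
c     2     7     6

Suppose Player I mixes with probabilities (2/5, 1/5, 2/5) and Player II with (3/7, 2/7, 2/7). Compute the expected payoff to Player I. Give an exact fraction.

Against (3/7, 2/7, 2/7), each row's expected payoff is a: 24/7; b: 8; c: 32/7.
Taking the (2/5, 1/5, 2/5)-weighted average: (2/5)·(24/7) + (1/5)·(8) + (2/5)·(32/7) = 24/5.

24/5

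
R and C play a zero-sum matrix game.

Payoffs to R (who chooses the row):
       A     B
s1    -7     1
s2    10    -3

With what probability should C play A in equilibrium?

Row minima are -7 and -3, so R's maximin is -3; column maxima are 10 and 1, so C's minimax is 1. These differ, so the equilibrium is in mixed strategies.
Let C play A with probability q. R is indifferent when −7q + (1−q) = 10q − 3(1−q), giving q = 4/21.

4/21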